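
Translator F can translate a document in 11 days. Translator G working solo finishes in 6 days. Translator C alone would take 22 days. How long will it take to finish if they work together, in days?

33/10 days

Combined rate: 1/11 + 1/6 + 1/22 = (6 + 11 + 3)/66 = 20/66 = 10/33 per day.
Time = 1 ÷ (10/33) = 33/10 days.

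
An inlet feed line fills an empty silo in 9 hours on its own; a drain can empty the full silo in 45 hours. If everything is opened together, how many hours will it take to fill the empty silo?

45/4 hours

Net rate = 1/9 − 1/45 = (5 − 1)/45 = 4/45 per hour.
Filling time = 1 ÷ (4/45) = 45/4 hours.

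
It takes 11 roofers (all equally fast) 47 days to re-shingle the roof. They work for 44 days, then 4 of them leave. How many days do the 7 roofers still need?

33/7 days

One roofer does 1/517 of the job per day.
After 44 days with 11 roofers, 44/47 is done (3/47 left).
With 7 roofers the rate is 7/517, so the rest takes 3/47 ÷ 7/517 = 33/7 days.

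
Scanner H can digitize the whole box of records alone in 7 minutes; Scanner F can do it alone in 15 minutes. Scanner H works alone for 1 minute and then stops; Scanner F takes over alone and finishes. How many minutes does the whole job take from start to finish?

In 1 minute Scanner H does 1/7 of the job, leaving 6/7.
Scanner F works at 1/15 per minute, so finishing takes 6/7 ÷ 1/15 = 90/7 minutes.
Total time = 1 + 90/7 = 97/7 minutes.

97/7 minutes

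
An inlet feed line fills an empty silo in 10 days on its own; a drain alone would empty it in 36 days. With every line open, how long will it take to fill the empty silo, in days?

180/13 days

Net rate = 1/10 − 1/36 = (18 − 5)/180 = 13/180 per day.
Filling time = 1 ÷ (13/180) = 180/13 days.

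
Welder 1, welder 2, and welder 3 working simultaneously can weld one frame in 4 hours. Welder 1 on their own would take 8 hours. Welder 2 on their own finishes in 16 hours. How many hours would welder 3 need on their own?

Combined rate is 1/4 per hour.
Known contribution: 1/8 + 1/16 = (2 + 1)/16 = 3/16 per hour.
So welder 3's rate is 1/4 − 3/16 = 1/16, meaning 16 hours alone.

16 hours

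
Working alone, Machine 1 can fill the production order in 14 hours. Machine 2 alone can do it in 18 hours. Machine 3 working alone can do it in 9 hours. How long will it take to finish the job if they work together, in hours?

21/5 hours

Combined rate: 1/14 + 1/18 + 1/9 = (9 + 7 + 14)/126 = 30/126 = 5/21 per hour.
Time = 1 ÷ (5/21) = 21/5 hours.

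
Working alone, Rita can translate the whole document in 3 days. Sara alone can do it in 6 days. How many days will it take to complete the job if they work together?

2 days

Combined rate: 1/3 + 1/6 = (2 + 1)/6 = 3/6 = 1/2 per day.
Time = 1 ÷ (1/2) = 2 days.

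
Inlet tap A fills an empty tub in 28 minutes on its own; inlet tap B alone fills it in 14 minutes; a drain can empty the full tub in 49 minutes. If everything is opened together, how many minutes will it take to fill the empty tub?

Net rate = 1/28 + 1/14 − 1/49 = (7 + 14 − 4)/196 = 17/196 per minute.
Filling time = 1 ÷ (17/196) = 196/17 minutes.

196/17 minutes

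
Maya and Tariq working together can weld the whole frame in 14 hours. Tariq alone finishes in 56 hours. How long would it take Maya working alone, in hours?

56/3 hours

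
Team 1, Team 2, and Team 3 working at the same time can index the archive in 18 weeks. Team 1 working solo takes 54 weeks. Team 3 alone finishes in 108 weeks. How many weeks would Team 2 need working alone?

Combined rate is 1/18 per week.
Known contribution: 1/54 + 1/108 = (2 + 1)/108 = 3/108 = 1/36 per week.
So Team 2's rate is 1/18 − 1/36 = 1/36, meaning 36 weeks alone.

36 weeks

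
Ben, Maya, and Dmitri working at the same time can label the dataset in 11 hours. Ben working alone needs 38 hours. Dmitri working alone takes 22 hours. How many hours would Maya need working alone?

209/4 hours

Combined rate is 1/11 per hour.
Known contribution: 1/38 + 1/22 = (11 + 19)/418 = 30/418 = 15/209 per hour.
So Maya's rate is 1/11 − 15/209 = 4/209, meaning 209/4 hours alone.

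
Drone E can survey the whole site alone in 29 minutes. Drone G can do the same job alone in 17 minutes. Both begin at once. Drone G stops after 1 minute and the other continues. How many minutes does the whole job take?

In the first 1 minute the combined rate is 46/493, so 46/493 of the job is done, leaving 447/493.
After Drone G leaves the rate is 1/29 per minute; the remaining 447/493 takes 447/17 minutes.
Total = 1 + 447/17 = 464/17 minutes.

464/17 minutes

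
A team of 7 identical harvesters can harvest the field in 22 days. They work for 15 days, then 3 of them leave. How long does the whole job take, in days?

109/4 days

One harvester does 1/154 of the job per day.
After 15 days with 7 harvesters, 15/22 is done (7/22 left).
With 4 harvesters the rate is 4/154 = 2/77, so the rest takes 7/22 ÷ 2/77 = 49/4 days.
Total = 15 + 49/4 = 109/4 days.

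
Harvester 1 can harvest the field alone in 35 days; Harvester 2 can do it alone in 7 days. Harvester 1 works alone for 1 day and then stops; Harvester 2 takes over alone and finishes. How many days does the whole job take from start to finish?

39/5 days

In 1 day Harvester 1 does 1/35 of the job, leaving 34/35.
Harvester 2 works at 1/7 per day, so finishing takes 34/35 ÷ 1/7 = 34/5 days.
Total time = 1 + 34/5 = 39/5 days.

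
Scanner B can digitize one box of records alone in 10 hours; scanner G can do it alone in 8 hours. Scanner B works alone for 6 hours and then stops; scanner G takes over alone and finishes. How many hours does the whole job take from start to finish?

46/5 hours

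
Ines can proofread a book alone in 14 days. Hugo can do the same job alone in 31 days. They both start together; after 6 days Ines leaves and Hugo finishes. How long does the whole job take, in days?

124/7 days

In the first 6 days the combined rate is 45/434, so 135/217 of the job is done, leaving 82/217.
After Ines leaves the rate is 1/31 per day; the remaining 82/217 takes 82/7 days.
Total = 6 + 82/7 = 124/7 days.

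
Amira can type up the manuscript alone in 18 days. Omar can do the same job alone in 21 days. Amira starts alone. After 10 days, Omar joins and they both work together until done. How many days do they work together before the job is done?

56/13 days

In the first 10 days Amira alone does 10/18 = 5/9 of the job, leaving 4/9.
Once everyone is working, combined rate: 1/18 + 1/21 = (7 + 6)/126 = 13/126 per day.
Remaining 4/9 at 13/126 per day takes 56/13 days.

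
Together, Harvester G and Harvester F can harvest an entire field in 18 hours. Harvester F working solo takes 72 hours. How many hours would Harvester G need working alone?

Combined rate is 1/18 per hour.
Known contribution: 1/72 per hour.
So Harvester G's rate is 1/18 − 1/72 = 1/24, meaning 24 hours alone.

24 hours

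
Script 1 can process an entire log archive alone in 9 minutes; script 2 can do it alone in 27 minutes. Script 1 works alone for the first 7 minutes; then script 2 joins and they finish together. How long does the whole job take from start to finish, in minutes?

In 7 minutes script 1 does 7/9 of the job, leaving 2/9.
Script 1 and script 2 together work at 4/27 per minute, so finishing takes 2/9 ÷ 4/27 = 3/2 minutes.
Total time = 7 + 3/2 = 17/2 minutes.

17/2 minutes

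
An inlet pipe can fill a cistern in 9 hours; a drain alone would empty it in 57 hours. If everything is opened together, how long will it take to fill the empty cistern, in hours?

171/16 hours

Net rate = 1/9 − 1/57 = (19 − 3)/171 = 16/171 per hour.
Filling time = 1 ÷ (16/171) = 171/16 hours.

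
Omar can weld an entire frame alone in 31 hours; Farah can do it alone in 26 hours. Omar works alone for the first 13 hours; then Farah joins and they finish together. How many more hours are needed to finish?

156/19 hours

In 13 hours Omar does 13/31 of the job, leaving 18/31.
Omar and Farah together work at 57/806 per hour, so finishing takes 18/31 ÷ 57/806 = 156/19 hours.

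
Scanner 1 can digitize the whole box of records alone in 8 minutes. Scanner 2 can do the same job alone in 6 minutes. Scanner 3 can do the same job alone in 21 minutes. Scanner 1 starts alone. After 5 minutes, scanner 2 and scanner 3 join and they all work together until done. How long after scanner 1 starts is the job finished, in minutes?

116/19 minutes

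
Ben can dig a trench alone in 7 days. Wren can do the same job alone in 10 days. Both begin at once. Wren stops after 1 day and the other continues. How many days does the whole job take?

In the first 1 day the combined rate is 17/70, so 17/70 of the job is done, leaving 53/70.
After Wren leaves the rate is 1/7 per day; the remaining 53/70 takes 53/10 days.
Total = 1 + 53/10 = 63/10 days.

63/10 days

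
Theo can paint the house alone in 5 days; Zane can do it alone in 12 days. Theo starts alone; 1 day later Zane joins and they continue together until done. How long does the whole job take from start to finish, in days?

65/17 days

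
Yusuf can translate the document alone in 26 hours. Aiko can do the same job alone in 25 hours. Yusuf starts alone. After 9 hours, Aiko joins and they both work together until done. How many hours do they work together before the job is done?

25/3 hours

In the first 9 hours Yusuf alone does 9/26 of the job, leaving 17/26.
Once everyone is working, combined rate: 1/26 + 1/25 = (25 + 26)/650 = 51/650 per hour.
Remaining 17/26 at 51/650 per hour takes 25/3 hours.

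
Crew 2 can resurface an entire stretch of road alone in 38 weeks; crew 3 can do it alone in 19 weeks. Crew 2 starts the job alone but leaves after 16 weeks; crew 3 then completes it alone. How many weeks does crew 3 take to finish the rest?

In 16 weeks crew 2 does 16/38 = 8/19 of the job, leaving 11/19.
Crew 3 works at 1/19 per week, so finishing takes 11/19 ÷ 1/19 = 11 weeks.

11 weeks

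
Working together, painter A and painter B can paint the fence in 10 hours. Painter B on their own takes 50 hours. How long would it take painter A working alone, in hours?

Combined rate is 1/10 per hour.
Known contribution: 1/50 per hour.
So painter A's rate is 1/10 − 1/50 = 2/25, meaning 25/2 hours alone.

25/2 hours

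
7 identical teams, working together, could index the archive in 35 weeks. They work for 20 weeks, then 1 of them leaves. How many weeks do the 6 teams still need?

35/2 weeks

One team does 1/245 of the job per week.
After 20 weeks with 7 teams, 4/7 is done (3/7 left).
With 6 teams the rate is 6/245, so the rest takes 3/7 ÷ 6/245 = 35/2 weeks.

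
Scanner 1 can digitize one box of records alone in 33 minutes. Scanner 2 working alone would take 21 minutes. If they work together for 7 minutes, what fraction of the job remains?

Combined rate: 1/33 + 1/21 = (7 + 11)/231 = 18/231 = 6/77 per minute.
In 7 minutes they complete 7·6/77 = 6/11 of the job.
So 5/11 remains.

5/11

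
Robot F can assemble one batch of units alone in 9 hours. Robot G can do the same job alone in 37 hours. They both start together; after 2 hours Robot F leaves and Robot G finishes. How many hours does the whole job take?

In the first 2 hours the combined rate is 46/333, so 92/333 of the job is done, leaving 241/333.
After Robot F leaves the rate is 1/37 per hour; the remaining 241/333 takes 241/9 hours.
Total = 2 + 241/9 = 259/9 hours.

259/9 hours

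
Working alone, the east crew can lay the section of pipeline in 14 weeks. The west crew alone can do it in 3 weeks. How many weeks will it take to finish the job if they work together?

42/17 weeks

With two workers the combined time is the product over the sum: 14·3/(14+3) = 42/17 weeks.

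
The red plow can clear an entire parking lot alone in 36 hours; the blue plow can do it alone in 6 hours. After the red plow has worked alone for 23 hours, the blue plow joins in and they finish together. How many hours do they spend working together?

13/7 hours

In 23 hours the red plow does 23/36 of the job, leaving 13/36.
The red plow and the blue plow together work at 7/36 per hour, so finishing takes 13/36 ÷ 7/36 = 13/7 hours.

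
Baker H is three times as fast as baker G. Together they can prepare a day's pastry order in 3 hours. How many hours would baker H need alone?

4 hours

Let baker G's rate be r; then baker H's rate is 3r, so together (3 + 1)r = 4r = 1/3.
Thus r = 1/12 per hour.
Baker G alone: 12 hours; baker H alone: 4 hours.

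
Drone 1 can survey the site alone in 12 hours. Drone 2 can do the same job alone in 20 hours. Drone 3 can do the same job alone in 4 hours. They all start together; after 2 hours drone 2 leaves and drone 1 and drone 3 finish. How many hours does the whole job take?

27/10 hours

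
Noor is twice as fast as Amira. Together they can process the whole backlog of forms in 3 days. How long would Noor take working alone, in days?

9/2 days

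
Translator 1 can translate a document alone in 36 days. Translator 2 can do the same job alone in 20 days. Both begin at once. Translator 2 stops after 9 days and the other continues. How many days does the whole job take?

In the first 9 days the combined rate is 7/90, so 7/10 of the job is done, leaving 3/10.
After Translator 2 leaves the rate is 1/36 per day; the remaining 3/10 takes 54/5 days.
Total = 9 + 54/5 = 99/5 days.

99/5 days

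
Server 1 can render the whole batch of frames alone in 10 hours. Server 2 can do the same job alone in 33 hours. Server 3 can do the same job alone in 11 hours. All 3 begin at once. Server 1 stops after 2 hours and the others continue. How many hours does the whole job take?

33/5 hours

In the first 2 hours the combined rate is 73/330, so 73/165 of the job is done, leaving 92/165.
After Server 1 leaves the rate is 4/33 per hour; the remaining 92/165 takes 23/5 hours.
Total = 2 + 23/5 = 33/5 hours.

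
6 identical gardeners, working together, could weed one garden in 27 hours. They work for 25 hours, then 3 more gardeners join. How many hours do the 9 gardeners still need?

4/3 hours

One gardener does 1/162 of the job per hour.
After 25 hours with 6 gardeners, 25/27 is done (2/27 left).
With 9 gardeners the rate is 9/162 = 1/18, so the rest takes 2/27 ÷ 1/18 = 4/3 hours.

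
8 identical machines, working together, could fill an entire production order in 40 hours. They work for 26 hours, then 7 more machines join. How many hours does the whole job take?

502/15 hours

One machine does 1/320 of the job per hour.
After 26 hours with 8 machines, 13/20 is done (7/20 left).
With 15 machines the rate is 15/320 = 3/64, so the rest takes 7/20 ÷ 3/64 = 112/15 hours.
Total = 26 + 112/15 = 502/15 hours.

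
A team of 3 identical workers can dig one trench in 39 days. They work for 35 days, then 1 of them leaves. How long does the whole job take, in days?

41 days

One worker does 1/117 of the job per day.
After 35 days with 3 workers, 35/39 is done (4/39 left).
With 2 workers the rate is 2/117, so the rest takes 4/39 ÷ 2/117 = 6 days.
Total = 35 + 6 = 41 days.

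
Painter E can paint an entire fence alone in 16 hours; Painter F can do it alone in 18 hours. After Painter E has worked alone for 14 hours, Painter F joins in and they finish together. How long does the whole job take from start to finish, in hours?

In 14 hours Painter E does 14/16 = 7/8 of the job, leaving 1/8.
Painter E and Painter F together work at 17/144 per hour, so finishing takes 1/8 ÷ 17/144 = 18/17 hours.
Total time = 14 + 18/17 = 256/17 hours.

256/17 hours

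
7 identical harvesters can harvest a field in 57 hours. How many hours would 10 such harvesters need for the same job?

Total work is 7·57 = 399 harvester-hours.
With 10 harvesters: 399/10 hours.

399/10 hours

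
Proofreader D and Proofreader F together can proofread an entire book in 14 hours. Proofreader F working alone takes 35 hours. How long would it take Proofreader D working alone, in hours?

70/3 hours

Combined rate is 1/14 per hour.
Known contribution: 1/35 per hour.
So Proofreader D's rate is 1/14 − 1/35 = 3/70, meaning 70/3 hours alone.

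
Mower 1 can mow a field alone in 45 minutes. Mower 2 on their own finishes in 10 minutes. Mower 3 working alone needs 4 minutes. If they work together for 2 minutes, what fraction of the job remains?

Combined rate: 1/45 + 1/10 + 1/4 = (4 + 18 + 45)/180 = 67/180 per minute.
In 2 minutes they complete 2·67/180 = 67/90 of the job.
So 23/90 remains.

23/90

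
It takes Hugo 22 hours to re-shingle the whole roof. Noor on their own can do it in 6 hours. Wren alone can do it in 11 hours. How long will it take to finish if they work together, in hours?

33/10 hours

Combined rate: 1/22 + 1/6 + 1/11 = (3 + 11 + 6)/66 = 20/66 = 10/33 per hour.
Time = 1 ÷ (10/33) = 33/10 hours.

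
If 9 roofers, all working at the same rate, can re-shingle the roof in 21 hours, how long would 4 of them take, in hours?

189/4 hours

Total work is 9·21 = 189 roofer-hours.
With 4 roofers: 189/4 hours.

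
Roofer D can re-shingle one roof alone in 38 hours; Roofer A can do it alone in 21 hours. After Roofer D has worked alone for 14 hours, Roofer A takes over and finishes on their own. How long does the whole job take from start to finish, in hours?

518/19 hours

In 14 hours Roofer D does 14/38 = 7/19 of the job, leaving 12/19.
Roofer A works at 1/21 per hour, so finishing takes 12/19 ÷ 1/21 = 252/19 hours.
Total time = 14 + 252/19 = 518/19 hours.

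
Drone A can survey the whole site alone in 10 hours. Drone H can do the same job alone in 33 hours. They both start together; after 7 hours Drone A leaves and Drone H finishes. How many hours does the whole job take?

99/10 hours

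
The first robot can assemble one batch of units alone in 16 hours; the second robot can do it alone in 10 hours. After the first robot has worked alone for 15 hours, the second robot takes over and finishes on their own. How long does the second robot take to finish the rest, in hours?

5/8 hours

In 15 hours the first robot does 15/16 of the job, leaving 1/16.
The second robot works at 1/10 per hour, so finishing takes 1/16 ÷ 1/10 = 5/8 hours.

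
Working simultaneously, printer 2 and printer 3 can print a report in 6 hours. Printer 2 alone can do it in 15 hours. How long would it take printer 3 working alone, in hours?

Combined rate is 1/6 per hour.
Known contribution: 1/15 per hour.
So printer 3's rate is 1/6 − 1/15 = 1/10, meaning 10 hours alone.

10 hours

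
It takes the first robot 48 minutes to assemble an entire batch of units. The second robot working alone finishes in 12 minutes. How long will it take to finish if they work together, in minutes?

Combined rate: 1/48 + 1/12 = (1 + 4)/48 = 5/48 per minute.
Time = 1 ÷ (5/48) = 48/5 minutes.

48/5 minutes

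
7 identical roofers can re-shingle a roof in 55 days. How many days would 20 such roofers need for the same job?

Total work is 7·55 = 385 roofer-days.
With 20 roofers: 385/20 = 77/4 days.

77/4 days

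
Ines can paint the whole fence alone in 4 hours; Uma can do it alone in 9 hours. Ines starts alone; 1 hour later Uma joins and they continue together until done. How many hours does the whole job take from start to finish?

In 1 hour Ines does 1/4 of the job, leaving 3/4.
Ines and Uma together work at 13/36 per hour, so finishing takes 3/4 ÷ 13/36 = 27/13 hours.
Total time = 1 + 27/13 = 40/13 hours.

40/13 hours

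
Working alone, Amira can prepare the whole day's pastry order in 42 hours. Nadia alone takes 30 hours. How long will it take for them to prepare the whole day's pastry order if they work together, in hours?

35/2 hours

With two workers the combined time is the product over the sum: 42·30/(42+30) = 1260/72 = 35/2 hours.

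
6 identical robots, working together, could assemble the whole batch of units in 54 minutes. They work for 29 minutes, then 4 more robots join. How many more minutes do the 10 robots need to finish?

One robot does 1/324 of the job per minute.
After 29 minutes with 6 robots, 29/54 is done (25/54 left).
With 10 robots the rate is 10/324 = 5/162, so the rest takes 25/54 ÷ 5/162 = 15 minutes.

15 minutes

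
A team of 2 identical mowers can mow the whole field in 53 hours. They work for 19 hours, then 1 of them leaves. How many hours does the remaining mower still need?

One mower does 1/106 of the job per hour.
After 19 hours with 2 mowers, 19/53 is done (34/53 left).
With 1 mower the rate is 1/106, so the rest takes 34/53 ÷ 1/106 = 68 hours.

68 hours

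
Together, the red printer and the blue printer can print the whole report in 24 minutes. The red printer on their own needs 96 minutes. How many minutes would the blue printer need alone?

Combined rate is 1/24 per minute.
Known contribution: 1/96 per minute.
So the blue printer's rate is 1/24 − 1/96 = 1/32, meaning 32 minutes alone.

32 minutes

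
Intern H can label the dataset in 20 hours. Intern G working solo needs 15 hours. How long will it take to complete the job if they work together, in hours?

60/7 hours

With two workers the combined time is the product over the sum: 20·15/(20+15) = 300/35 = 60/7 hours.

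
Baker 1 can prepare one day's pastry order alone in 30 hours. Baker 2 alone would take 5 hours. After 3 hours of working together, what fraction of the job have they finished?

Combined rate: 1/30 + 1/5 = (1 + 6)/30 = 7/30 per hour.
In 3 hours they complete 3·7/30 = 7/10 of the job.

7/10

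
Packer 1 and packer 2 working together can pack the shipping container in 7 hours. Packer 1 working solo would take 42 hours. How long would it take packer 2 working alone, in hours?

Combined rate is 1/7 per hour.
Known contribution: 1/42 per hour.
So packer 2's rate is 1/7 − 1/42 = 5/42, meaning 42/5 hours alone.

42/5 hours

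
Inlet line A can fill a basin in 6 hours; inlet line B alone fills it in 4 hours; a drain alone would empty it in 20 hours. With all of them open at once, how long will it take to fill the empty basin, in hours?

30/11 hours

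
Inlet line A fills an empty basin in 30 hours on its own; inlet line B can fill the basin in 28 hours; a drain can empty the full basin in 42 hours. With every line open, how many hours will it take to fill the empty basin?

Net rate = 1/30 + 1/28 − 1/42 = (14 + 15 − 10)/420 = 19/420 per hour.
Filling time = 1 ÷ (19/420) = 420/19 hours.

420/19 hours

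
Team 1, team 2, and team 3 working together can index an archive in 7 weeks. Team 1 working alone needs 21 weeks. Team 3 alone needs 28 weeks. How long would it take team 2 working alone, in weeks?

84/5 weeks

Combined rate is 1/7 per week.
Known contribution: 1/21 + 1/28 = (4 + 3)/84 = 7/84 = 1/12 per week.
So team 2's rate is 1/7 − 1/12 = 5/84, meaning 84/5 weeks alone.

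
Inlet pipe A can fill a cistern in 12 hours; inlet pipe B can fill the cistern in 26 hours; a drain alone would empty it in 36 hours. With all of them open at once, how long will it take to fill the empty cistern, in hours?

117/11 hours

Net rate = 1/12 + 1/26 − 1/36 = (39 + 18 − 13)/468 = 44/468 = 11/117 per hour.
Filling time = 1 ÷ (11/117) = 117/11 hours.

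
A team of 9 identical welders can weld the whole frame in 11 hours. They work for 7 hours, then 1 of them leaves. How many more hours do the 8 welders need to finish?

One welder does 1/99 of the job per hour.
After 7 hours with 9 welders, 7/11 is done (4/11 left).
With 8 welders the rate is 8/99, so the rest takes 4/11 ÷ 8/99 = 9/2 hours.

9/2 hours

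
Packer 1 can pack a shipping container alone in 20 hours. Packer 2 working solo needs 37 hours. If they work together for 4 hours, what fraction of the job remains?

128/185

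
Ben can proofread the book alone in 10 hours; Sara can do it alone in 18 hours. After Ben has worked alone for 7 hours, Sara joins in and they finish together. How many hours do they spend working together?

In 7 hours Ben does 7/10 of the job, leaving 3/10.
Ben and Sara together work at 7/45 per hour, so finishing takes 3/10 ÷ 7/45 = 27/14 hours.

27/14 hours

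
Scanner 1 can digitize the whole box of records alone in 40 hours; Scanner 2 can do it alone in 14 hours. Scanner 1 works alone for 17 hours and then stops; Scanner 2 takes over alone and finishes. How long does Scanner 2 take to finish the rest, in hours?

161/20 hours

In 17 hours Scanner 1 does 17/40 of the job, leaving 23/40.
Scanner 2 works at 1/14 per hour, so finishing takes 23/40 ÷ 1/14 = 161/20 hours.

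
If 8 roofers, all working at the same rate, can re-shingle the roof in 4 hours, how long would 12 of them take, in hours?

Total work is 8·4 = 32 roofer-hours.
With 12 roofers: 32/12 = 8/3 hours.

8/3 hours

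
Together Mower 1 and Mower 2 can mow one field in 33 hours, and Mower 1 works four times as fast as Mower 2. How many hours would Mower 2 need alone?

165 hours

Let Mower 2's rate be r; then Mower 1's rate is 4r, so together (4 + 1)r = 5r = 1/33.
Thus r = 1/165 per hour.
Mower 2 alone: 165 hours; Mower 1 alone: 165/4 hours.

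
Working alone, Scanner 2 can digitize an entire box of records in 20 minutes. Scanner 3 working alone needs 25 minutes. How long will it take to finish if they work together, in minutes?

Combined rate: 1/20 + 1/25 = (5 + 4)/100 = 9/100 per minute.
Time = 1 ÷ (9/100) = 100/9 minutes.

100/9 minutes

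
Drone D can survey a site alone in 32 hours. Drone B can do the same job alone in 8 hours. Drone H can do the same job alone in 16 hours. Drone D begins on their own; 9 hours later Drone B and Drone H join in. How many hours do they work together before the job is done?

23/7 hours

In the first 9 hours Drone D alone does 9/32 of the job, leaving 23/32.
Once everyone is working, combined rate: 1/32 + 1/8 + 1/16 = (1 + 4 + 2)/32 = 7/32 per hour.
Remaining 23/32 at 7/32 per hour takes 23/7 hours.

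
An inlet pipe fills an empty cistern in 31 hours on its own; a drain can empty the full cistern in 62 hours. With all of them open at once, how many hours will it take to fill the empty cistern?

62 hours

Net rate = 1/31 − 1/62 = (2 − 1)/62 = 1/62 per hour.
Filling time = 1 ÷ (1/62) = 62 hours.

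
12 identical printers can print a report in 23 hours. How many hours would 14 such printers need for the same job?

138/7 hours

Total work is 12·23 = 276 printer-hours.
With 14 printers: 276/14 = 138/7 hours.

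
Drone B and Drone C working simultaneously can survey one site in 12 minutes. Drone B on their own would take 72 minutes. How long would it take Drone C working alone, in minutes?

72/5 minutes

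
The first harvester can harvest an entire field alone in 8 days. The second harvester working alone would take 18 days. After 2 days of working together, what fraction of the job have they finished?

Combined rate: 1/8 + 1/18 = (9 + 4)/72 = 13/72 per day.
In 2 days they complete 2·13/72 = 13/36 of the job.

13/36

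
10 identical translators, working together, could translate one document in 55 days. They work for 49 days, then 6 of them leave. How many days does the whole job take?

One translator does 1/550 of the job per day.
After 49 days with 10 translators, 49/55 is done (6/55 left).
With 4 translators the rate is 4/550 = 2/275, so the rest takes 6/55 ÷ 2/275 = 15 days.
Total = 49 + 15 = 64 days.

64 days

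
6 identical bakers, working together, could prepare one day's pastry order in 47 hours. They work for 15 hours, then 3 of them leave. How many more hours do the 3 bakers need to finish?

One baker does 1/282 of the job per hour.
After 15 hours with 6 bakers, 15/47 is done (32/47 left).
With 3 bakers the rate is 3/282 = 1/94, so the rest takes 32/47 ÷ 1/94 = 64 hours.

64 hours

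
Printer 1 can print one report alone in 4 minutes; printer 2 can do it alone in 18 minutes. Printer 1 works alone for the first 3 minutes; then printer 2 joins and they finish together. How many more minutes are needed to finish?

9/11 minutes

In 3 minutes printer 1 does 3/4 of the job, leaving 1/4.
Printer 1 and printer 2 together work at 11/36 per minute, so finishing takes 1/4 ÷ 11/36 = 9/11 minutes.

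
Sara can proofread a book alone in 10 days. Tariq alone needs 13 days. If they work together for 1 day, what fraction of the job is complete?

23/130

Combined rate: 1/10 + 1/13 = (13 + 10)/130 = 23/130 per day.
In 1 day they complete 1·23/130 = 23/130 of the job.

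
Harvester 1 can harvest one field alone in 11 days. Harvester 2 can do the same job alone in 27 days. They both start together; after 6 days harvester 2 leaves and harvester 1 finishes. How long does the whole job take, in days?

77/9 days

In the first 6 days the combined rate is 38/297, so 76/99 of the job is done, leaving 23/99.
After harvester 2 leaves the rate is 1/11 per day; the remaining 23/99 takes 23/9 days.
Total = 6 + 23/9 = 77/9 days.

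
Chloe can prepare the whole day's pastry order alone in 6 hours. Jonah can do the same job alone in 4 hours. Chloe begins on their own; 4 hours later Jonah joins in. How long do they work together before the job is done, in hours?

4/5 hours

In the first 4 hours Chloe alone does 4/6 = 2/3 of the job, leaving 1/3.
Once everyone is working, combined rate: 1/6 + 1/4 = (2 + 3)/12 = 5/12 per hour.
Remaining 1/3 at 5/12 per hour takes 4/5 hours.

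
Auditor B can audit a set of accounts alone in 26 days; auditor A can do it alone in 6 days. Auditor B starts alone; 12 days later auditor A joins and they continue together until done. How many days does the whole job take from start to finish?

117/8 days

In 12 days auditor B does 12/26 = 6/13 of the job, leaving 7/13.
Auditor B and auditor A together work at 8/39 per day, so finishing takes 7/13 ÷ 8/39 = 21/8 days.
Total time = 12 + 21/8 = 117/8 days.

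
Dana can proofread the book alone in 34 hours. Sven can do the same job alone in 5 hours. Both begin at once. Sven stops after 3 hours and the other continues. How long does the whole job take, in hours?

68/5 hours

In the first 3 hours the combined rate is 39/170, so 117/170 of the job is done, leaving 53/170.
After Sven leaves the rate is 1/34 per hour; the remaining 53/170 takes 53/5 hours.
Total = 3 + 53/5 = 68/5 hours.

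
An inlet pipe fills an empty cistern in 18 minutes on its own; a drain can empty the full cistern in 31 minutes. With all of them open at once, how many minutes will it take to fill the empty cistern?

Net rate = 1/18 − 1/31 = (31 − 18)/558 = 13/558 per minute.
Filling time = 1 ÷ (13/558) = 558/13 minutes.

558/13 minutes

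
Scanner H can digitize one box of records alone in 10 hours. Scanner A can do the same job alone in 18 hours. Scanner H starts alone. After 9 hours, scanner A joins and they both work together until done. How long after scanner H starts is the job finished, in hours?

In the first 9 hours scanner H alone does 9/10 of the job, leaving 1/10.
Once everyone is working, combined rate: 1/10 + 1/18 = (9 + 5)/90 = 14/90 = 7/45 per hour.
Remaining 1/10 at 7/45 per hour takes 9/14 hours.
Total from the start = 9 + 9/14 = 135/14 hours.

135/14 hours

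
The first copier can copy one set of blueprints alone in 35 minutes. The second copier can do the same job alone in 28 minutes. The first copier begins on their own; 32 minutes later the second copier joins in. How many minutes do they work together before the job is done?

4/3 minutes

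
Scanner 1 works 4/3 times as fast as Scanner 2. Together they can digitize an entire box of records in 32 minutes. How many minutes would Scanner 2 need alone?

224/3 minutes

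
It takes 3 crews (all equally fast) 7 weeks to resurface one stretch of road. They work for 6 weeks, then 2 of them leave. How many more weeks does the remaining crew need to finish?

3 weeks

One crew does 1/21 of the job per week.
After 6 weeks with 3 crews, 6/7 is done (1/7 left).
With 1 crew the rate is 1/21, so the rest takes 1/7 ÷ 1/21 = 3 weeks.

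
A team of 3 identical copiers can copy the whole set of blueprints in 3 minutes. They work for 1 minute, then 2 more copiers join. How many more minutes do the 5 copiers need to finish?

6/5 minutes

One copier does 1/9 of the job per minute.
After 1 minute with 3 copiers, 1/3 is done (2/3 left).
With 5 copiers the rate is 5/9, so the rest takes 2/3 ÷ 5/9 = 6/5 minutes.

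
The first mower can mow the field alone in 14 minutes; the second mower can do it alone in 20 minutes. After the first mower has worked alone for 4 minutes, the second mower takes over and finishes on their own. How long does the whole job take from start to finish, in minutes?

128/7 minutes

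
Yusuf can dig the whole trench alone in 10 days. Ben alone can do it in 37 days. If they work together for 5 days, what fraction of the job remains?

Combined rate: 1/10 + 1/37 = (37 + 10)/370 = 47/370 per day.
In 5 days they complete 5·47/370 = 47/74 of the job.
So 27/74 remains.

27/74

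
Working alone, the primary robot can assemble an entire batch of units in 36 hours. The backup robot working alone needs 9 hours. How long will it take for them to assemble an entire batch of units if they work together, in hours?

With two workers the combined time is the product over the sum: 36·9/(36+9) = 324/45 = 36/5 hours.

36/5 hours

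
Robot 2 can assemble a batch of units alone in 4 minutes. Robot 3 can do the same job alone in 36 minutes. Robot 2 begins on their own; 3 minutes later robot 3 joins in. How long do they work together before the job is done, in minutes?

9/10 minutes

In the first 3 minutes robot 2 alone does 3/4 of the job, leaving 1/4.
Once everyone is working, combined rate: 1/4 + 1/36 = (9 + 1)/36 = 10/36 = 5/18 per minute.
Remaining 1/4 at 5/18 per minute takes 9/10 minutes.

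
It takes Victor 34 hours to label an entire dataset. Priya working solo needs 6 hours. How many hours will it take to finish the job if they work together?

Combined rate: 1/34 + 1/6 = (3 + 17)/102 = 20/102 = 10/51 per hour.
Time = 1 ÷ (10/51) = 51/10 hours.

51/10 hours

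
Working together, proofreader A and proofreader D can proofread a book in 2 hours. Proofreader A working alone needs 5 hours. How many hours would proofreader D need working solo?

10/3 hours

Combined rate is 1/2 per hour.
Known contribution: 1/5 per hour.
So proofreader D's rate is 1/2 − 1/5 = 3/10, meaning 10/3 hours alone.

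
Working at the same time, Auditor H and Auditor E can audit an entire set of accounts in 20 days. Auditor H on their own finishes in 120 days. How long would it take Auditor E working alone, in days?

Combined rate is 1/20 per day.
Known contribution: 1/120 per day.
So Auditor E's rate is 1/20 − 1/120 = 1/24, meaning 24 days alone.

24 days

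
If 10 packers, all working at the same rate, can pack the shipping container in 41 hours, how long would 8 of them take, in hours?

205/4 hours

Total work is 10·41 = 410 packer-hours.
With 8 packers: 410/8 = 205/4 hours.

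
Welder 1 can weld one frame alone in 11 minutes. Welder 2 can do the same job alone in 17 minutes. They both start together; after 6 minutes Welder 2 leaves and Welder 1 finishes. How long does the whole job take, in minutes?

121/17 minutes

In the first 6 minutes the combined rate is 28/187, so 168/187 of the job is done, leaving 19/187.
After Welder 2 leaves the rate is 1/11 per minute; the remaining 19/187 takes 19/17 minutes.
Total = 6 + 19/17 = 121/17 minutes.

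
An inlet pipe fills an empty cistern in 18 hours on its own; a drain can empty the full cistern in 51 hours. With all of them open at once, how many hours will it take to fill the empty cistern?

Net rate = 1/18 − 1/51 = (17 − 6)/306 = 11/306 per hour.
Filling time = 1 ÷ (11/306) = 306/11 hours.

306/11 hours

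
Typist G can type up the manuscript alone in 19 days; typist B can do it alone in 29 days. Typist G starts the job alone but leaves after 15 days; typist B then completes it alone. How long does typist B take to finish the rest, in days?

116/19 days

In 15 days typist G does 15/19 of the job, leaving 4/19.
Typist B works at 1/29 per day, so finishing takes 4/19 ÷ 1/29 = 116/19 days.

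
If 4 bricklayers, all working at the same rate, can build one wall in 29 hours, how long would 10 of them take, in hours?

Total work is 4·29 = 116 bricklayer-hours.
With 10 bricklayers: 116/10 = 58/5 hours.

58/5 hours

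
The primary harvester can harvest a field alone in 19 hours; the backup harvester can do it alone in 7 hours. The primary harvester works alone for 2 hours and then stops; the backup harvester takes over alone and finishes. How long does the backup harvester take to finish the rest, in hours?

119/19 hours

In 2 hours the primary harvester does 2/19 of the job, leaving 17/19.
The backup harvester works at 1/7 per hour, so finishing takes 17/19 ÷ 1/7 = 119/19 hours.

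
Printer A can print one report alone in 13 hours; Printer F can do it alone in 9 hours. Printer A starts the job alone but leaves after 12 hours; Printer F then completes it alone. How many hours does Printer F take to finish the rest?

In 12 hours Printer A does 12/13 of the job, leaving 1/13.
Printer F works at 1/9 per hour, so finishing takes 1/13 ÷ 1/9 = 9/13 hours.

9/13 hours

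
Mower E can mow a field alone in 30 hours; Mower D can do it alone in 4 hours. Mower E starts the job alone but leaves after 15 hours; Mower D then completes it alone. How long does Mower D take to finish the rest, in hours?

In 15 hours Mower E does 15/30 = 1/2 of the job, leaving 1/2.
Mower D works at 1/4 per hour, so finishing takes 1/2 ÷ 1/4 = 2 hours.

2 hours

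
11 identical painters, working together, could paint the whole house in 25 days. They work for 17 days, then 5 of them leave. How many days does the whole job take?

One painter does 1/275 of the job per day.
After 17 days with 11 painters, 17/25 is done (8/25 left).
With 6 painters the rate is 6/275, so the rest takes 8/25 ÷ 6/275 = 44/3 days.
Total = 17 + 44/3 = 95/3 days.

95/3 days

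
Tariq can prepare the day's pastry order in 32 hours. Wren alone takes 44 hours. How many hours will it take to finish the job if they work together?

352/19 hours

With two workers the combined time is the product over the sum: 32·44/(32+44) = 1408/76 = 352/19 hours.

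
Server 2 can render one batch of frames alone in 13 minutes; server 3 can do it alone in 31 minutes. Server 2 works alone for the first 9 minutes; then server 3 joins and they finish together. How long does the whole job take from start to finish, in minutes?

130/11 minutes

In 9 minutes server 2 does 9/13 of the job, leaving 4/13.
Server 2 and server 3 together work at 44/403 per minute, so finishing takes 4/13 ÷ 44/403 = 31/11 minutes.
Total time = 9 + 31/11 = 130/11 minutes.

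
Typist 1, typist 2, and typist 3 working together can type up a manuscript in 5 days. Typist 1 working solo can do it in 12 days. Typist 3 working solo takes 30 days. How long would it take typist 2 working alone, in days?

12 days

Combined rate is 1/5 per day.
Known contribution: 1/12 + 1/30 = (5 + 2)/60 = 7/60 per day.
So typist 2's rate is 1/5 − 7/60 = 1/12, meaning 12 days alone.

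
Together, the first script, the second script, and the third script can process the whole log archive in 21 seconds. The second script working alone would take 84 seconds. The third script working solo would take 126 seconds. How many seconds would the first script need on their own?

Combined rate is 1/21 per second.
Known contribution: 1/84 + 1/126 = (3 + 2)/252 = 5/252 per second.
So the first script's rate is 1/21 − 5/252 = 1/36, meaning 36 seconds alone.

36 seconds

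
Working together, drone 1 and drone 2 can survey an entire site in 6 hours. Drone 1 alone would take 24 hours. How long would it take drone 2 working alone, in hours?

Combined rate is 1/6 per hour.
Known contribution: 1/24 per hour.
So drone 2's rate is 1/6 − 1/24 = 1/8, meaning 8 hours alone.

8 hours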